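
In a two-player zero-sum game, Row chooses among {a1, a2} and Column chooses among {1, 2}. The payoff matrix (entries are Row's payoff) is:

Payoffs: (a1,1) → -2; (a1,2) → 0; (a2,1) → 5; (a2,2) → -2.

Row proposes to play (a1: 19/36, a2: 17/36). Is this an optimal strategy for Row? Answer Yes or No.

No

Against 1 this mix gives (19/36)·(-2) + (17/36)·5 = 47/36.
Against 2 this mix gives (19/36)·0 + (17/36)·(-2) = -17/18.
Column will play 2, holding Row to -17/18. Shifting weight toward the row that does better against 2 would raise this floor (the equalizing mix achieves -4/9 against both 2 and 1), so the proposed strategy is not optimal.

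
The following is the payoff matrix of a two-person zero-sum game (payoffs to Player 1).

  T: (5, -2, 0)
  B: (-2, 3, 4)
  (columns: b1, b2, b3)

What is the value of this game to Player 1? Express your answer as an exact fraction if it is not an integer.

11/12

Row minima: T → -2, B → -2; maximin = -2.
Column maxima: b1 → 5, b2 → 3, b3 → 4; minimax = 3.
-2 ≠ 3, so there is no saddle point; optimal play is mixed.
b3 is strictly dominated by b2 (it gives Player 1 strictly more in every row), so Player 2 never plays it.
On the remaining 2×2 (T, B vs b1, b2):
Let Player 1 play T with probability p. Expected payoff against b1: 5p + (-2)(1−p) = 7p − 2; against b2: (-2)p + 3(1−p) = −5p + 3.
Setting these equal: 7p − 2 = −5p + 3 ⇒ 12p = 5 ⇒ p = 5/12, and the value is (7)·(5/12) − 2 = 11/12.
For Player 2: with q = P(b1), equating T's and B's payoffs gives 7q − 2 = −5q + 3 ⇒ q = 5/12.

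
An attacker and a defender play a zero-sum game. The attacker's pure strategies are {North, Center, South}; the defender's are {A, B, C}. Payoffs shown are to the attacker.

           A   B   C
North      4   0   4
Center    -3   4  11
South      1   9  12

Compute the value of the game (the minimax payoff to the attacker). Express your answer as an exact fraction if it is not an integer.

3

Row minima: North → 0, Center → -3, South → 1; maximin = 1.
Column maxima: A → 4, B → 9, C → 12; minimax = 4.
1 ≠ 4, so there is no saddle point; optimal play is mixed.
Center is strictly dominated by South, so the attacker never plays it.
C is strictly dominated by B (it gives the attacker strictly more in every row), so the defender never plays it.
On the remaining 2×2 (North, South vs A, B):
Let the attacker play North with probability p. Expected payoff against A: 4p + 1(1−p) = 3p + 1; against B: 0p + 9(1−p) = −9p + 9.
Setting these equal: 3p + 1 = −9p + 9 ⇒ 12p = 8 ⇒ p = 2/3, and the value is (3)·(2/3) + 1 = 3.
For the defender: with q = P(A), equating North's and South's payoffs gives 4q = −8q + 9 ⇒ q = 3/4.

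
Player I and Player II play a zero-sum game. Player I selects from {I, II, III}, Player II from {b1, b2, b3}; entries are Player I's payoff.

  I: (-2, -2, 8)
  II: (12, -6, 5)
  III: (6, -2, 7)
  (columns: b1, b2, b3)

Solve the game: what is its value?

-2

Row minima: I → -2, II → -6, III → -2; maximin = -2.
Column maxima: b1 → 12, b2 → -2, b3 → 8; minimax = -2.
Since maximin = minimax = -2, there is a saddle point and the value is -2.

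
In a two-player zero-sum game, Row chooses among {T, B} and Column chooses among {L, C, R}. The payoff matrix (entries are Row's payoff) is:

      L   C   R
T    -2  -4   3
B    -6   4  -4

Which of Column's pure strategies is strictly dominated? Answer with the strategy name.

L holds Row's payoff strictly below R in every row: -2 < 3, -6 < -4.
So R is strictly dominated for Column.

R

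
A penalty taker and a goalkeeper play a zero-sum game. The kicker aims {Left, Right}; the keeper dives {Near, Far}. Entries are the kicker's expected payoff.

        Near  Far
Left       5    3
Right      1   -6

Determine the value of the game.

3

Row minima: Left → 3, Right → -6; maximin = 3.
Column maxima: Near → 5, Far → 3; minimax = 3.
Since maximin = minimax = 3, there is a saddle point and the value is 3.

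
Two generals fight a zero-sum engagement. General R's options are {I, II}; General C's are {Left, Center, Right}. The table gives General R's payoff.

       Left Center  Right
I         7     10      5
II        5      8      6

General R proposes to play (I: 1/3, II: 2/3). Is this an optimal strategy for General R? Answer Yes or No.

Against Left this mix gives (1/3)·7 + (2/3)·5 = 17/3.
Against Center this mix gives (1/3)·10 + (2/3)·8 = 26/3.
Against Right this mix gives (1/3)·5 + (2/3)·6 = 17/3.
All of General C's active replies (Left, Right) yield 17/3, and no column does worse for General R. The mix makes General C indifferent and guarantees 17/3, so it is optimal.

Yes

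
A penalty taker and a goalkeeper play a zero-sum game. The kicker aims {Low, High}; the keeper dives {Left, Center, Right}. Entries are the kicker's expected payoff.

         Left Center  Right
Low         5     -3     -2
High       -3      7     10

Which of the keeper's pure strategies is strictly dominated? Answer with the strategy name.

Right

Center holds the kicker's payoff strictly below Right in every row: -3 < -2, 7 < 10.
So Right is strictly dominated for the keeper.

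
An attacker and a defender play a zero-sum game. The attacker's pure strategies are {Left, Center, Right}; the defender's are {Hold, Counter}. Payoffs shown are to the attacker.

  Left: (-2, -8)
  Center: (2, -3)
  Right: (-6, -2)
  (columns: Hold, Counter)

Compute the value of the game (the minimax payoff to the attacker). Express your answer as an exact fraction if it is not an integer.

-22/9

Row minima: Left → -8, Center → -3, Right → -6; maximin = -3.
Column maxima: Hold → 2, Counter → -2; minimax = -2.
-3 ≠ -2, so there is no saddle point; optimal play is mixed.
Left is strictly dominated by Center, so the attacker never plays it.
On the remaining 2×2 (Center, Right vs Hold, Counter):
Let the attacker play Center with probability p. Expected payoff against Hold: 2p + (-6)(1−p) = 8p − 6; against Counter: (-3)p + (-2)(1−p) = −p − 2.
Setting these equal: 8p − 6 = −p − 2 ⇒ 9p = 4 ⇒ p = 4/9, and the value is (8)·(4/9) − 6 = -22/9.
For the defender: with q = P(Hold), equating Center's and Right's payoffs gives 5q − 3 = −4q − 2 ⇒ q = 1/9.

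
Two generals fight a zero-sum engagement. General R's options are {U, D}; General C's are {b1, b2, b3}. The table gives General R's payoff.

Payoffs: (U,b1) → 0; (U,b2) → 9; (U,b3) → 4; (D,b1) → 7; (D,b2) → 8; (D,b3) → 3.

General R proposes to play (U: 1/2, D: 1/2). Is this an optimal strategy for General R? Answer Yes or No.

Yes

Against b1 this mix gives (1/2)·0 + (1/2)·7 = 7/2.
Against b2 this mix gives (1/2)·9 + (1/2)·8 = 17/2.
Against b3 this mix gives (1/2)·4 + (1/2)·3 = 7/2.
All of General C's active replies (b1, b3) yield 7/2, and no column does worse for General R. The mix makes General C indifferent and guarantees 7/2, so it is optimal.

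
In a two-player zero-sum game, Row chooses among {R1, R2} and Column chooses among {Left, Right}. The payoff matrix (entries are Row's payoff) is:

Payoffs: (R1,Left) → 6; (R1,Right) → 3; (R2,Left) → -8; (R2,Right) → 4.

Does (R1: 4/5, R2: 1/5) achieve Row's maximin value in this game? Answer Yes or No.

Yes

Against Left this mix gives (4/5)·6 + (1/5)·(-8) = 16/5.
Against Right this mix gives (4/5)·3 + (1/5)·4 = 16/5.
All of Column's active replies (Left, Right) yield 16/5, and no column does worse for Row. The mix makes Column indifferent and guarantees 16/5, so it is optimal.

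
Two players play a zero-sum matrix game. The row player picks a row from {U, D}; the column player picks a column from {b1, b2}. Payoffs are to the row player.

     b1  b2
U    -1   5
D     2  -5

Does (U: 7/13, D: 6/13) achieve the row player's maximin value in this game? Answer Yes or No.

Against b1 this mix gives (7/13)·(-1) + (6/13)·2 = 5/13.
Against b2 this mix gives (7/13)·5 + (6/13)·(-5) = 5/13.
All of the column player's active replies (b1, b2) yield 5/13, and no column does worse for the row player. The mix makes the column player indifferent and guarantees 5/13, so it is optimal.

Yes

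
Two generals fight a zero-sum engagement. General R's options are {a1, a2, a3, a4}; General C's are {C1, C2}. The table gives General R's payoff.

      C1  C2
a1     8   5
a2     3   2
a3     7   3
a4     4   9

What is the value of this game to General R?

13/2

Row minima: a1 → 5, a2 → 2, a3 → 3, a4 → 4; maximin = 5.
Column maxima: C1 → 8, C2 → 9; minimax = 8.
5 ≠ 8, so there is no saddle point; optimal play is mixed.
a2 is strictly dominated by a1, so General R never plays it.
a3 is strictly dominated by a1, so General R never plays it.
On the remaining 2×2 (a1, a4 vs C1, C2):
Let General R play a1 with probability p. Expected payoff against C1: 8p + 4(1−p) = 4p + 4; against C2: 5p + 9(1−p) = −4p + 9.
Setting these equal: 4p + 4 = −4p + 9 ⇒ 8p = 5 ⇒ p = 5/8, and the value is (4)·(5/8) + 4 = 13/2.
For General C: with q = P(C1), equating a1's and a4's payoffs gives 3q + 5 = −5q + 9 ⇒ q = 1/2.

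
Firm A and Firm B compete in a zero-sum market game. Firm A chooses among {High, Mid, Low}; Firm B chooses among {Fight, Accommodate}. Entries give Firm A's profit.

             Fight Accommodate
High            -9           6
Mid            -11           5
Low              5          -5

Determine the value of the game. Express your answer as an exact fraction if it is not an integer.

-3/5

Row minima: High → -9, Mid → -11, Low → -5; maximin = -5.
Column maxima: Fight → 5, Accommodate → 6; minimax = 5.
-5 ≠ 5, so there is no saddle point; optimal play is mixed.
Mid is strictly dominated by High, so Firm A never plays it.
On the remaining 2×2 (High, Low vs Fight, Accommodate):
Let Firm A play High with probability p. Expected payoff against Fight: (-9)p + 5(1−p) = −14p + 5; against Accommodate: 6p + (-5)(1−p) = 11p − 5.
Setting these equal: −14p + 5 = 11p − 5 ⇒ −25p = -10 ⇒ p = 2/5, and the value is (-14)·(2/5) + 5 = -3/5.
For Firm B: with q = P(Fight), equating High's and Low's payoffs gives −15q + 6 = 10q − 5 ⇒ q = 11/25.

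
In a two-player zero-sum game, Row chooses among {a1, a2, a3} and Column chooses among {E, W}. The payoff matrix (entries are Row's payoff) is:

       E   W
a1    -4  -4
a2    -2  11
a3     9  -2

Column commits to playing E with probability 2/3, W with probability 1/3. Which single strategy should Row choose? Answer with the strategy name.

Expected payoff of a1: (2/3)·(-4) + (1/3)·(-4) = -4.
Expected payoff of a2: (2/3)·(-2) + (1/3)·11 = 7/3.
Expected payoff of a3: (2/3)·9 + (1/3)·(-2) = 16/3.
The largest is 16/3, so Row's best response is a3.

a3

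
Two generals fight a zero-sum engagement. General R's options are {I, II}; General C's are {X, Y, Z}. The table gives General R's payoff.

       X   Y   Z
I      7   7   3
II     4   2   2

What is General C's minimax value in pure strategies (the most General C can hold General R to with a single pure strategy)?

3

Column maxima: X → 7, Y → 7, Z → 3.
The smallest of these is 3.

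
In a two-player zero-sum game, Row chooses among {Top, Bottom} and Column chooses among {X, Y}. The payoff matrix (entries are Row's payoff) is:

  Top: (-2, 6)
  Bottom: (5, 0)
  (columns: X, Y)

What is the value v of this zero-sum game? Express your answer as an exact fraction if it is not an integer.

Row minima: Top → -2, Bottom → 0; maximin = 0.
Column maxima: X → 5, Y → 6; minimax = 5.
0 ≠ 5, so there is no saddle point; optimal play is mixed.
Let Row play Top with probability p. Expected payoff against X: (-2)p + 5(1−p) = −7p + 5; against Y: 6p + 0(1−p) = 6p.
Setting these equal: −7p + 5 = 6p ⇒ −13p = -5 ⇒ p = 5/13, and the value is (-7)·(5/13) + 5 = 30/13.
For Column: with q = P(X), equating Top's and Bottom's payoffs gives −8q + 6 = 5q ⇒ q = 6/13.

30/13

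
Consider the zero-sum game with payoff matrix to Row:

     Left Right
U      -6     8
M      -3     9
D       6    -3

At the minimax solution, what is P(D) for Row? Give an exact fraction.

4/7

Row minima: U → -6, M → -3, D → -3; maximin = -3.
Column maxima: Left → 6, Right → 9; minimax = 6.
-3 ≠ 6, so there is no saddle point; optimal play is mixed.
U is strictly dominated by M, so Row never plays it.
On the remaining 2×2 (M, D vs Left, Right):
Let Row play M with probability p. Expected payoff against Left: (-3)p + 6(1−p) = −9p + 6; against Right: 9p + (-3)(1−p) = 12p − 3.
Setting these equal: −9p + 6 = 12p − 3 ⇒ −21p = -9 ⇒ p = 3/7, and the value is (-9)·(3/7) + 6 = 15/7.
For Column: with q = P(Left), equating M's and D's payoffs gives −12q + 9 = 9q − 3 ⇒ q = 4/7.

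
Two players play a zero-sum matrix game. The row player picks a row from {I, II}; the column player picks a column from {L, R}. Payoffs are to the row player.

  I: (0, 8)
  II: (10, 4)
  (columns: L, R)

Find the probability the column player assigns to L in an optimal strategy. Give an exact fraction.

Row minima: I → 0, II → 4; maximin = 4.
Column maxima: L → 10, R → 8; minimax = 8.
4 ≠ 8, so there is no saddle point; optimal play is mixed.
Let the row player play I with probability p. Expected payoff against L: 0p + 10(1−p) = −10p + 10; against R: 8p + 4(1−p) = 4p + 4.
Setting these equal: −10p + 10 = 4p + 4 ⇒ −14p = -6 ⇒ p = 3/7, and the value is (-10)·(3/7) + 10 = 40/7.
For the column player: with q = P(L), equating I's and II's payoffs gives −8q + 8 = 6q + 4 ⇒ q = 2/7.

2/7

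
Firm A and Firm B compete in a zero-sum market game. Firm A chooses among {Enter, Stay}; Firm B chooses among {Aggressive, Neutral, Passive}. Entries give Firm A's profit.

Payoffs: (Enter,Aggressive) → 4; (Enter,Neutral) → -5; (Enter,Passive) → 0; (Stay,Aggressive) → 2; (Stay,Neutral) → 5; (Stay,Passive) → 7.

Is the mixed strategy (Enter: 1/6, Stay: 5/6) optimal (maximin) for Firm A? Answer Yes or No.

No

Against Aggressive this mix gives (1/6)·4 + (5/6)·2 = 7/3.
Against Neutral this mix gives (1/6)·(-5) + (5/6)·5 = 10/3.
Against Passive this mix gives (1/6)·0 + (5/6)·7 = 35/6.
Firm B will play Aggressive, holding Firm A to 7/3. Shifting weight toward the row that does better against Aggressive would raise this floor (the equalizing mix achieves 5/2 against both Aggressive and Neutral), so the proposed strategy is not optimal.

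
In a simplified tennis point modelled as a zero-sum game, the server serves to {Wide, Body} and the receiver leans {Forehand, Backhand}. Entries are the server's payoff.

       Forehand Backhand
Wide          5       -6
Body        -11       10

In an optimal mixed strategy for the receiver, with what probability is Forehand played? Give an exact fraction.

1/2

Row minima: Wide → -6, Body → -11; maximin = -6.
Column maxima: Forehand → 5, Backhand → 10; minimax = 5.
-6 ≠ 5, so there is no saddle point; optimal play is mixed.
Let the server play Wide with probability p. Expected payoff against Forehand: 5p + (-11)(1−p) = 16p − 11; against Backhand: (-6)p + 10(1−p) = −16p + 10.
Setting these equal: 16p − 11 = −16p + 10 ⇒ 32p = 21 ⇒ p = 21/32, and the value is (16)·(21/32) − 11 = -1/2.
For the receiver: with q = P(Forehand), equating Wide's and Body's payoffs gives 11q − 6 = −21q + 10 ⇒ q = 1/2.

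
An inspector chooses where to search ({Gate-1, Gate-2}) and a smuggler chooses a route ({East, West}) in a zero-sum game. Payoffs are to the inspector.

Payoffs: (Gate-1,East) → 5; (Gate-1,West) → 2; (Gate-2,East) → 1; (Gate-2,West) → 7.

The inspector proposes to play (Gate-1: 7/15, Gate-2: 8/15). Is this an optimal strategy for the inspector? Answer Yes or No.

No

Against East this mix gives (7/15)·5 + (8/15)·1 = 43/15.
Against West this mix gives (7/15)·2 + (8/15)·7 = 14/3.
The smuggler will play East, holding the inspector to 43/15. Shifting weight toward the row that does better against East would raise this floor (the equalizing mix achieves 11/3 against both East and West), so the proposed strategy is not optimal.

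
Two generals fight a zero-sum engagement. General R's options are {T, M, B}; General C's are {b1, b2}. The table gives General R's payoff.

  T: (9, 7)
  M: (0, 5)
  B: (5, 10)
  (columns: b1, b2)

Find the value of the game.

Row minima: T → 7, M → 0, B → 5; maximin = 7.
Column maxima: b1 → 9, b2 → 10; minimax = 9.
7 ≠ 9, so there is no saddle point; optimal play is mixed.
M is strictly dominated by T, so General R never plays it.
On the remaining 2×2 (T, B vs b1, b2):
Let General R play T with probability p. Expected payoff against b1: 9p + 5(1−p) = 4p + 5; against b2: 7p + 10(1−p) = −3p + 10.
Setting these equal: 4p + 5 = −3p + 10 ⇒ 7p = 5 ⇒ p = 5/7, and the value is (4)·(5/7) + 5 = 55/7.
For General C: with q = P(b1), equating T's and B's payoffs gives 2q + 7 = −5q + 10 ⇒ q = 3/7.

55/7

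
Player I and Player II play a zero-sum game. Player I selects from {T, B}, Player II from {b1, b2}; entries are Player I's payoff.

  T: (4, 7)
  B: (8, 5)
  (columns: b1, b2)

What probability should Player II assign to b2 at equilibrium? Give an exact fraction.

2/3

Row minima: T → 4, B → 5; maximin = 5.
Column maxima: b1 → 8, b2 → 7; minimax = 7.
5 ≠ 7, so there is no saddle point; optimal play is mixed.
Let Player I play T with probability p. Expected payoff against b1: 4p + 8(1−p) = −4p + 8; against b2: 7p + 5(1−p) = 2p + 5.
Setting these equal: −4p + 8 = 2p + 5 ⇒ −6p = -3 ⇒ p = 1/2, and the value is (-4)·(1/2) + 8 = 6.
For Player II: with q = P(b1), equating T's and B's payoffs gives −3q + 7 = 3q + 5 ⇒ q = 1/3.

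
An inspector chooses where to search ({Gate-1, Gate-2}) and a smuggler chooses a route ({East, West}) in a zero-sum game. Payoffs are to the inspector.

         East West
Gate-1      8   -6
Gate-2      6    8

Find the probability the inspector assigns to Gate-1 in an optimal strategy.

1/8

Row minima: Gate-1 → -6, Gate-2 → 6; maximin = 6.
Column maxima: East → 8, West → 8; minimax = 8.
6 ≠ 8, so there is no saddle point; optimal play is mixed.
Let the inspector play Gate-1 with probability p. Expected payoff against East: 8p + 6(1−p) = 2p + 6; against West: (-6)p + 8(1−p) = −14p + 8.
Setting these equal: 2p + 6 = −14p + 8 ⇒ 16p = 2 ⇒ p = 1/8, and the value is (2)·(1/8) + 6 = 25/4.
For the smuggler: with q = P(East), equating Gate-1's and Gate-2's payoffs gives 14q − 6 = −2q + 8 ⇒ q = 7/8.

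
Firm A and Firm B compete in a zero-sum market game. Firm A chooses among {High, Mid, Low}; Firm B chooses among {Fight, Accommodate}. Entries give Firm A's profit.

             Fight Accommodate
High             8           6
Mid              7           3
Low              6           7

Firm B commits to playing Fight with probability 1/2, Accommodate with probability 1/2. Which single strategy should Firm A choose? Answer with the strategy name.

Expected payoff of High: (1/2)·8 + (1/2)·6 = 7.
Expected payoff of Mid: (1/2)·7 + (1/2)·3 = 5.
Expected payoff of Low: (1/2)·6 + (1/2)·7 = 13/2.
The largest is 7, so Firm A's best response is High.

High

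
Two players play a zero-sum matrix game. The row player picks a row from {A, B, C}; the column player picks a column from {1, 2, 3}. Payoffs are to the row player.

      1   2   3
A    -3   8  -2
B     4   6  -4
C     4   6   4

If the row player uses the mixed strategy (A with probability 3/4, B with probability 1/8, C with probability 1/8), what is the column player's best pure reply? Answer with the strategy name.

If the column player plays 1, the row player's expected payoff is (3/4)·(-3) + (1/8)·4 + (1/8)·4 = -5/4.
If the column player plays 2, the row player's expected payoff is (3/4)·8 + (1/8)·6 + (1/8)·6 = 15/2.
If the column player plays 3, the row player's expected payoff is (3/4)·(-2) + (1/8)·(-4) + (1/8)·4 = -3/2.
The column player minimizes the row player's payoff; the smallest is -3/2, so the best response is 3.

3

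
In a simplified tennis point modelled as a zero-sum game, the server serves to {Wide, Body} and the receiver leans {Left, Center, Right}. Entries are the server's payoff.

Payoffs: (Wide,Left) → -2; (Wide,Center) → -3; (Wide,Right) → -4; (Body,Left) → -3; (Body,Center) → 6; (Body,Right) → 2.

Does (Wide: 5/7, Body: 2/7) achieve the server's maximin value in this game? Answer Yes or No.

Yes

Against Left this mix gives (5/7)·(-2) + (2/7)·(-3) = -16/7.
Against Center this mix gives (5/7)·(-3) + (2/7)·6 = -3/7.
Against Right this mix gives (5/7)·(-4) + (2/7)·2 = -16/7.
All of the receiver's active replies (Left, Right) yield -16/7, and no column does worse for the server. The mix makes the receiver indifferent and guarantees -16/7, so it is optimal.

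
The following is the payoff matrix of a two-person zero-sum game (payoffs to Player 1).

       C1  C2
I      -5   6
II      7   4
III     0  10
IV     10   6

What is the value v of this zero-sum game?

50/7

Row minima: I → -5, II → 4, III → 0, IV → 6; maximin = 6.
Column maxima: C1 → 10, C2 → 10; minimax = 10.
6 ≠ 10, so there is no saddle point; optimal play is mixed.
I is strictly dominated by III, so Player 1 never plays it.
II is strictly dominated by IV, so Player 1 never plays it.
On the remaining 2×2 (III, IV vs C1, C2):
Let Player 1 play III with probability p. Expected payoff against C1: 0p + 10(1−p) = −10p + 10; against C2: 10p + 6(1−p) = 4p + 6.
Setting these equal: −10p + 10 = 4p + 6 ⇒ −14p = -4 ⇒ p = 2/7, and the value is (-10)·(2/7) + 10 = 50/7.
For Player 2: with q = P(C1), equating III's and IV's payoffs gives −10q + 10 = 4q + 6 ⇒ q = 2/7.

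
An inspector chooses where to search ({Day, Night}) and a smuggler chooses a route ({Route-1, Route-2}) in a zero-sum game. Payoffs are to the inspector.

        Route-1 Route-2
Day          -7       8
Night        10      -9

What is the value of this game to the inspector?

Row minima: Day → -7, Night → -9; maximin = -7.
Column maxima: Route-1 → 10, Route-2 → 8; minimax = 8.
-7 ≠ 8, so there is no saddle point; optimal play is mixed.
Let the inspector play Day with probability p. Expected payoff against Route-1: (-7)p + 10(1−p) = −17p + 10; against Route-2: 8p + (-9)(1−p) = 17p − 9.
Setting these equal: −17p + 10 = 17p − 9 ⇒ −34p = -19 ⇒ p = 19/34, and the value is (-17)·(19/34) + 10 = 1/2.
For the smuggler: with q = P(Route-1), equating Day's and Night's payoffs gives −15q + 8 = 19q − 9 ⇒ q = 1/2.

1/2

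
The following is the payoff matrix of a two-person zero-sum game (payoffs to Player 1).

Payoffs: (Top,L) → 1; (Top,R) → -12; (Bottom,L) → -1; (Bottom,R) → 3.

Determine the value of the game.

-9/17

Row minima: Top → -12, Bottom → -1; maximin = -1.
Column maxima: L → 1, R → 3; minimax = 1.
-1 ≠ 1, so there is no saddle point; optimal play is mixed.
Let Player 1 play Top with probability p. Expected payoff against L: 1p + (-1)(1−p) = 2p − 1; against R: (-12)p + 3(1−p) = −15p + 3.
Setting these equal: 2p − 1 = −15p + 3 ⇒ 17p = 4 ⇒ p = 4/17, and the value is (2)·(4/17) − 1 = -9/17.
For Player 2: with q = P(L), equating Top's and Bottom's payoffs gives 13q − 12 = −4q + 3 ⇒ q = 15/17.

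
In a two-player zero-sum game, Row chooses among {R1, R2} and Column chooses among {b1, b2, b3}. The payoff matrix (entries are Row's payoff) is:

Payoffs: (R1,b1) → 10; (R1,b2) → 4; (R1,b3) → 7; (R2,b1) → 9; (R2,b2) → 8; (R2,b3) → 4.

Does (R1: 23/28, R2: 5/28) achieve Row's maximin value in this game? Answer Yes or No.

No

Against b1 this mix gives (23/28)·10 + (5/28)·9 = 275/28.
Against b2 this mix gives (23/28)·4 + (5/28)·8 = 33/7.
Against b3 this mix gives (23/28)·7 + (5/28)·4 = 181/28.
Column will play b2, holding Row to 33/7. Shifting weight toward the row that does better against b2 would raise this floor (the equalizing mix achieves 40/7 against both b2 and b3), so the proposed strategy is not optimal.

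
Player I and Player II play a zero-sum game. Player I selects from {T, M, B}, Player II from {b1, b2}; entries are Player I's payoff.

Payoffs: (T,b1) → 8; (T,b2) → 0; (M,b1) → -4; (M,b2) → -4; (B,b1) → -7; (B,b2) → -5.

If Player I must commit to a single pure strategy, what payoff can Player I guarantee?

Row minima: T → 0, M → -4, B → -7.
The best of these is 0.

0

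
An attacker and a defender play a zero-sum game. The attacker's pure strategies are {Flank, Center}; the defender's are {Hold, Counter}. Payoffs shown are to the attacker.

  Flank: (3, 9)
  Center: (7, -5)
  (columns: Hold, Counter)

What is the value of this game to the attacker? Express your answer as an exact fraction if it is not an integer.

Row minima: Flank → 3, Center → -5; maximin = 3.
Column maxima: Hold → 7, Counter → 9; minimax = 7.
3 ≠ 7, so there is no saddle point; optimal play is mixed.
Let the attacker play Flank with probability p. Expected payoff against Hold: 3p + 7(1−p) = −4p + 7; against Counter: 9p + (-5)(1−p) = 14p − 5.
Setting these equal: −4p + 7 = 14p − 5 ⇒ −18p = -12 ⇒ p = 2/3, and the value is (-4)·(2/3) + 7 = 13/3.
For the defender: with q = P(Hold), equating Flank's and Center's payoffs gives −6q + 9 = 12q − 5 ⇒ q = 7/9.

13/3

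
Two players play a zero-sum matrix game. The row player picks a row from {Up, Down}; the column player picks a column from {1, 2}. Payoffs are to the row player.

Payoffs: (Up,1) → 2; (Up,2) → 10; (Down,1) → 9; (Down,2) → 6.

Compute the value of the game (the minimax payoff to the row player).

Row minima: Up → 2, Down → 6; maximin = 6.
Column maxima: 1 → 9, 2 → 10; minimax = 9.
6 ≠ 9, so there is no saddle point; optimal play is mixed.
Let the row player play Up with probability p. Expected payoff against 1: 2p + 9(1−p) = −7p + 9; against 2: 10p + 6(1−p) = 4p + 6.
Setting these equal: −7p + 9 = 4p + 6 ⇒ −11p = -3 ⇒ p = 3/11, and the value is (-7)·(3/11) + 9 = 78/11.
For the column player: with q = P(1), equating Up's and Down's payoffs gives −8q + 10 = 3q + 6 ⇒ q = 4/11.

78/11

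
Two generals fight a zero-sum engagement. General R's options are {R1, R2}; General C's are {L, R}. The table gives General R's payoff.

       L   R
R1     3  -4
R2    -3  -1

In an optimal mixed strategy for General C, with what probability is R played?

2/3

Row minima: R1 → -4, R2 → -3; maximin = -3.
Column maxima: L → 3, R → -1; minimax = -1.
-3 ≠ -1, so there is no saddle point; optimal play is mixed.
Let General R play R1 with probability p. Expected payoff against L: 3p + (-3)(1−p) = 6p − 3; against R: (-4)p + (-1)(1−p) = −3p − 1.
Setting these equal: 6p − 3 = −3p − 1 ⇒ 9p = 2 ⇒ p = 2/9, and the value is (6)·(2/9) − 3 = -5/3.
For General C: with q = P(L), equating R1's and R2's payoffs gives 7q − 4 = −2q − 1 ⇒ q = 1/3.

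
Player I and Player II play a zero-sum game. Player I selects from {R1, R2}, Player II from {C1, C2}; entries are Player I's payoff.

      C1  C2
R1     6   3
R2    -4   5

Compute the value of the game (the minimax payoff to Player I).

7/2

Row minima: R1 → 3, R2 → -4; maximin = 3.
Column maxima: C1 → 6, C2 → 5; minimax = 5.
3 ≠ 5, so there is no saddle point; optimal play is mixed.
Let Player I play R1 with probability p. Expected payoff against C1: 6p + (-4)(1−p) = 10p − 4; against C2: 3p + 5(1−p) = −2p + 5.
Setting these equal: 10p − 4 = −2p + 5 ⇒ 12p = 9 ⇒ p = 3/4, and the value is (10)·(3/4) − 4 = 7/2.
For Player II: with q = P(C1), equating R1's and R2's payoffs gives 3q + 3 = −9q + 5 ⇒ q = 1/6.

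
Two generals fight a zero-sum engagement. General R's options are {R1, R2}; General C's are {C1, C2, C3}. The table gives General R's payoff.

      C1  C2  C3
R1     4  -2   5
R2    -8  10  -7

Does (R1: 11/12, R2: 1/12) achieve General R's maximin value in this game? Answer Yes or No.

No

Against C1 this mix gives (11/12)·4 + (1/12)·(-8) = 3.
Against C2 this mix gives (11/12)·(-2) + (1/12)·10 = -1.
Against C3 this mix gives (11/12)·5 + (1/12)·(-7) = 4.
General C will play C2, holding General R to -1. Shifting weight toward the row that does better against C2 would raise this floor (the equalizing mix achieves 1 against both C2 and C1), so the proposed strategy is not optimal.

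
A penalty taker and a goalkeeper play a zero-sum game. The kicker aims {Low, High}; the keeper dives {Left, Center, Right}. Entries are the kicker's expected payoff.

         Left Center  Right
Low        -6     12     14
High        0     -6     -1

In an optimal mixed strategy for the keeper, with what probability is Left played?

Row minima: Low → -6, High → -6; maximin = -6.
Column maxima: Left → 0, Center → 12, Right → 14; minimax = 0.
-6 ≠ 0, so there is no saddle point; optimal play is mixed.
Right is strictly dominated by Center (it gives the kicker strictly more in every row), so the keeper never plays it.
On the remaining 2×2 (Low, High vs Left, Center):
Let the kicker play Low with probability p. Expected payoff against Left: (-6)p + 0(1−p) = −6p; against Center: 12p + (-6)(1−p) = 18p − 6.
Setting these equal: −6p = 18p − 6 ⇒ −24p = -6 ⇒ p = 1/4, and the value is (-6)·(1/4) = -3/2.
For the keeper: with q = P(Left), equating Low's and High's payoffs gives −18q + 12 = 6q − 6 ⇒ q = 3/4.

3/4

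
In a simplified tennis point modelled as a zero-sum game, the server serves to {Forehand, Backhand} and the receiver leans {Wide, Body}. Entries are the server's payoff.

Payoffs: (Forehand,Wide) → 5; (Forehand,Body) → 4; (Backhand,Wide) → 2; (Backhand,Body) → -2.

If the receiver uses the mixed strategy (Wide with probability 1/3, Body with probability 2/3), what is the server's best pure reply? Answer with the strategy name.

Expected payoff of Forehand: (1/3)·5 + (2/3)·4 = 13/3.
Expected payoff of Backhand: (1/3)·2 + (2/3)·(-2) = -2/3.
The largest is 13/3, so the server's best response is Forehand.

Forehand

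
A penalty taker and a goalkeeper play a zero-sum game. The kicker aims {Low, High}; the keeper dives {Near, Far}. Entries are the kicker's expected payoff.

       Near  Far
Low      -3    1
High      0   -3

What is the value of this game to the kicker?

-9/7

Row minima: Low → -3, High → -3; maximin = -3.
Column maxima: Near → 0, Far → 1; minimax = 0.
-3 ≠ 0, so there is no saddle point; optimal play is mixed.
Let the kicker play Low with probability p. Expected payoff against Near: (-3)p + 0(1−p) = −3p; against Far: 1p + (-3)(1−p) = 4p − 3.
Setting these equal: −3p = 4p − 3 ⇒ −7p = -3 ⇒ p = 3/7, and the value is (-3)·(3/7) = -9/7.
For the keeper: with q = P(Near), equating Low's and High's payoffs gives −4q + 1 = 3q − 3 ⇒ q = 4/7.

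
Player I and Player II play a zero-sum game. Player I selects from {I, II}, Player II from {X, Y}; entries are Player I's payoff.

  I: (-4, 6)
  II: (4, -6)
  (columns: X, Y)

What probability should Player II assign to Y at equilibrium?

2/5

Row minima: I → -4, II → -6; maximin = -4.
Column maxima: X → 4, Y → 6; minimax = 4.
-4 ≠ 4, so there is no saddle point; optimal play is mixed.
Let Player I play I with probability p. Expected payoff against X: (-4)p + 4(1−p) = −8p + 4; against Y: 6p + (-6)(1−p) = 12p − 6.
Setting these equal: −8p + 4 = 12p − 6 ⇒ −20p = -10 ⇒ p = 1/2, and the value is (-8)·(1/2) + 4 = 0.
For Player II: with q = P(X), equating I's and II's payoffs gives −10q + 6 = 10q − 6 ⇒ q = 3/5.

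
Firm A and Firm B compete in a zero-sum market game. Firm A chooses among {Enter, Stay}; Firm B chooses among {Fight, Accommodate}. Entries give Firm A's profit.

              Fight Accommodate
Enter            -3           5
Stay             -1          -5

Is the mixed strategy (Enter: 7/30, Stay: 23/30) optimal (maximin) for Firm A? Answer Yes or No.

Against Fight this mix gives (7/30)·(-3) + (23/30)·(-1) = -22/15.
Against Accommodate this mix gives (7/30)·5 + (23/30)·(-5) = -8/3.
Firm B will play Accommodate, holding Firm A to -8/3. Shifting weight toward the row that does better against Accommodate would raise this floor (the equalizing mix achieves -5/3 against both Accommodate and Fight), so the proposed strategy is not optimal.

No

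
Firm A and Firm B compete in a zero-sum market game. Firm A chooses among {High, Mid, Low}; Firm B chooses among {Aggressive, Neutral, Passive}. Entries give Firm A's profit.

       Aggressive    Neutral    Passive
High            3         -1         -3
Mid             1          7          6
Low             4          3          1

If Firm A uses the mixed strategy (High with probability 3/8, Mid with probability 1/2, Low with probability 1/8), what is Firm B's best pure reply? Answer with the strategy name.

Passive

If Firm B plays Aggressive, Firm A's expected payoff is (3/8)·3 + (1/2)·1 + (1/8)·4 = 17/8.
If Firm B plays Neutral, Firm A's expected payoff is (3/8)·(-1) + (1/2)·7 + (1/8)·3 = 7/2.
If Firm B plays Passive, Firm A's expected payoff is (3/8)·(-3) + (1/2)·6 + (1/8)·1 = 2.
Firm B minimizes Firm A's payoff; the smallest is 2, so the best response is Passive.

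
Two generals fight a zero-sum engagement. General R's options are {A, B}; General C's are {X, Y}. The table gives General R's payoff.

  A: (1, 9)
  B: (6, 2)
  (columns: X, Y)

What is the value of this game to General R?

13/3

Row minima: A → 1, B → 2; maximin = 2.
Column maxima: X → 6, Y → 9; minimax = 6.
2 ≠ 6, so there is no saddle point; optimal play is mixed.
Let General R play A with probability p. Expected payoff against X: 1p + 6(1−p) = −5p + 6; against Y: 9p + 2(1−p) = 7p + 2.
Setting these equal: −5p + 6 = 7p + 2 ⇒ −12p = -4 ⇒ p = 1/3, and the value is (-5)·(1/3) + 6 = 13/3.
For General C: with q = P(X), equating A's and B's payoffs gives −8q + 9 = 4q + 2 ⇒ q = 7/12.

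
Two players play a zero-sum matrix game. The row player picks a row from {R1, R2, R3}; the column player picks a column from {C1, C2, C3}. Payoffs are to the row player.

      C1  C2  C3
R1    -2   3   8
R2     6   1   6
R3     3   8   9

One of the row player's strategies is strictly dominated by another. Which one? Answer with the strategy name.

R3 gives a strictly higher payoff than R1 against every column: 3 > -2, 8 > 3, 9 > 8.
So R1 is strictly dominated and the row player never plays it.

R1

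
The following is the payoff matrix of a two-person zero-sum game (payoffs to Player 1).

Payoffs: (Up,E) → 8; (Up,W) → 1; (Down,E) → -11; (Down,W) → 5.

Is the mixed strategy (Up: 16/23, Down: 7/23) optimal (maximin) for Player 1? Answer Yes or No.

Yes

Against E this mix gives (16/23)·8 + (7/23)·(-11) = 51/23.
Against W this mix gives (16/23)·1 + (7/23)·5 = 51/23.
All of Player 2's active replies (E, W) yield 51/23, and no column does worse for Player 1. The mix makes Player 2 indifferent and guarantees 51/23, so it is optimal.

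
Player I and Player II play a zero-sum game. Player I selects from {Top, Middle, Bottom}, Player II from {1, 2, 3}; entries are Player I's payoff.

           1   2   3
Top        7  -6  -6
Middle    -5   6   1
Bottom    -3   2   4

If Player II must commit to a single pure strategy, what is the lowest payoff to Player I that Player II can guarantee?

Column maxima: 1 → 7, 2 → 6, 3 → 4.
The smallest of these is 4.

4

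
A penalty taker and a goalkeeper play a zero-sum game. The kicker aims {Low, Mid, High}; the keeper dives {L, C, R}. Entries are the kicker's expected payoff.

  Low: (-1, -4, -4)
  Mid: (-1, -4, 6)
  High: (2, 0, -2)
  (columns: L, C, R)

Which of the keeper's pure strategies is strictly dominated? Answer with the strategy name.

C holds the kicker's payoff strictly below L in every row: -4 < -1, -4 < -1, 0 < 2.
So L is strictly dominated for the keeper.

L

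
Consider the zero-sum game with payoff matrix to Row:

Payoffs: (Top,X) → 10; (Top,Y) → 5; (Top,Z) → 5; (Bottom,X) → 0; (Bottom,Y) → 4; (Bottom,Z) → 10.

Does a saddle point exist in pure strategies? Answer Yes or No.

Row minima: Top → 5, Bottom → 0; maximin = 5.
Column maxima: X → 10, Y → 5, Z → 10; minimax = 5.
maximin = minimax = 5, so a saddle point exists.

Yes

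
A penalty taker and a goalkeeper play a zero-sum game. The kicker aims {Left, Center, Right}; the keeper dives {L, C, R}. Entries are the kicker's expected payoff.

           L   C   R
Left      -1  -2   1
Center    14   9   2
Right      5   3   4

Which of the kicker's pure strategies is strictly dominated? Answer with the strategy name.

Left

Center gives a strictly higher payoff than Left against every column: 14 > -1, 9 > -2, 2 > 1.
So Left is strictly dominated and the kicker never plays it.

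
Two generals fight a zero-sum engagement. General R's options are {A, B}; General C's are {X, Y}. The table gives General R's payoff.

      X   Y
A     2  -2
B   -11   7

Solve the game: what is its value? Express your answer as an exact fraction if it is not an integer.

Row minima: A → -2, B → -11; maximin = -2.
Column maxima: X → 2, Y → 7; minimax = 2.
-2 ≠ 2, so there is no saddle point; optimal play is mixed.
Let General R play A with probability p. Expected payoff against X: 2p + (-11)(1−p) = 13p − 11; against Y: (-2)p + 7(1−p) = −9p + 7.
Setting these equal: 13p − 11 = −9p + 7 ⇒ 22p = 18 ⇒ p = 9/11, and the value is (13)·(9/11) − 11 = -4/11.
For General C: with q = P(X), equating A's and B's payoffs gives 4q − 2 = −18q + 7 ⇒ q = 9/22.

-4/11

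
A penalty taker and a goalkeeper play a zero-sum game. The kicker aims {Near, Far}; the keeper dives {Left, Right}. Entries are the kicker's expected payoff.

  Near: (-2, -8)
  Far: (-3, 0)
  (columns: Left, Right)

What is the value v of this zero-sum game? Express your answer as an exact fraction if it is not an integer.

-8/3

Row minima: Near → -8, Far → -3; maximin = -3.
Column maxima: Left → -2, Right → 0; minimax = -2.
-3 ≠ -2, so there is no saddle point; optimal play is mixed.
Let the kicker play Near with probability p. Expected payoff against Left: (-2)p + (-3)(1−p) = p − 3; against Right: (-8)p + 0(1−p) = −8p.
Setting these equal: p − 3 = −8p ⇒ 9p = 3 ⇒ p = 1/3, and the value is (1)·(1/3) − 3 = -8/3.
For the keeper: with q = P(Left), equating Near's and Far's payoffs gives 6q − 8 = −3q ⇒ q = 8/9.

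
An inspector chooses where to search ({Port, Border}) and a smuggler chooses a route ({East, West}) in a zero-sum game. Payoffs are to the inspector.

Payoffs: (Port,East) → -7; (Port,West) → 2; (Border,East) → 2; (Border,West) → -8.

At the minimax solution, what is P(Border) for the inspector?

9/19

Row minima: Port → -7, Border → -8; maximin = -7.
Column maxima: East → 2, West → 2; minimax = 2.
-7 ≠ 2, so there is no saddle point; optimal play is mixed.
Let the inspector play Port with probability p. Expected payoff against East: (-7)p + 2(1−p) = −9p + 2; against West: 2p + (-8)(1−p) = 10p − 8.
Setting these equal: −9p + 2 = 10p − 8 ⇒ −19p = -10 ⇒ p = 10/19, and the value is (-9)·(10/19) + 2 = -52/19.
For the smuggler: with q = P(East), equating Port's and Border's payoffs gives −9q + 2 = 10q − 8 ⇒ q = 10/19.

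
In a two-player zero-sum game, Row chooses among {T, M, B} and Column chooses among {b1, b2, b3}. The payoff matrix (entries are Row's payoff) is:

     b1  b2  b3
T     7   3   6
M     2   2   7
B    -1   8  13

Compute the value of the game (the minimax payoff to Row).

Row minima: T → 3, M → 2, B → -1; maximin = 3.
Column maxima: b1 → 7, b2 → 8, b3 → 13; minimax = 7.
3 ≠ 7, so there is no saddle point; optimal play is mixed.
b3 is strictly dominated by b2 (it gives Row strictly more in every row), so Column never plays it.
With b3 eliminated, M is strictly dominated by T (T gives Row strictly more in every remaining column), so Row never plays it.
On the remaining 2×2 (T, B vs b1, b2):
Let Row play T with probability p. Expected payoff against b1: 7p + (-1)(1−p) = 8p − 1; against b2: 3p + 8(1−p) = −5p + 8.
Setting these equal: 8p − 1 = −5p + 8 ⇒ 13p = 9 ⇒ p = 9/13, and the value is (8)·(9/13) − 1 = 59/13.
For Column: with q = P(b1), equating T's and B's payoffs gives 4q + 3 = −9q + 8 ⇒ q = 5/13.

59/13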